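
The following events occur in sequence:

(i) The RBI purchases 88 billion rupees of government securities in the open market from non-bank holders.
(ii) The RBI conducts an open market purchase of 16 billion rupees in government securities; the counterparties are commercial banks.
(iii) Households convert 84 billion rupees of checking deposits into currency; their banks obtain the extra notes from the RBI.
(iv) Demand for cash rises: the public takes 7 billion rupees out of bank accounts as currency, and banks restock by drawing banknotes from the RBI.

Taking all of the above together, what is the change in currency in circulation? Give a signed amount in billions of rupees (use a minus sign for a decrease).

+91 billion

Asset purchase (from non-banks) 88 billion rupees: no currency enters or leaves circulation → 0.
OMO purchase (from banks) 16 billion rupees: no currency enters or leaves circulation → 0.
Currency withdrawal 84 billion rupees: notes leave the central bank → +84B.
Currency withdrawal 7 billion rupees: notes leave the central bank → +7B.
Net: 0 + 0 + 84 + 7 = +91 billion.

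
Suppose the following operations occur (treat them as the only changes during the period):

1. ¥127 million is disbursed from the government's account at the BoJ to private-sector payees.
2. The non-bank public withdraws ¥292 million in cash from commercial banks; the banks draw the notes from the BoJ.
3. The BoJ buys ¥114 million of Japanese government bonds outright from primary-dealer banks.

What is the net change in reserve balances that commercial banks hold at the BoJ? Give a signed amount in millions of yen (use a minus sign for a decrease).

-¥51 million

BoJ balance sheet:
  Assets:      Securities +¥114M
  Liabilities: Bank reserves −¥51M, Currency in circulation +¥292M, Government deposits −¥127M
So the change in reserve balances that commercial banks hold at the BoJ is -¥51 million.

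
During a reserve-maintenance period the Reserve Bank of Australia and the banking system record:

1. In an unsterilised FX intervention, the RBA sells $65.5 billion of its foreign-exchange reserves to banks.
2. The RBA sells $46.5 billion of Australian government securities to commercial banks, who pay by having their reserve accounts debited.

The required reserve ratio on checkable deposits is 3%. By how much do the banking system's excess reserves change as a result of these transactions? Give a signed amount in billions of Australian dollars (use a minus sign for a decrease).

-$112 billion

FX sale $65.5 billion: reserves −$65.5B, deposits 0.
OMO sale (to banks) $46.5 billion: reserves −$46.5B, deposits 0.
Totals: Δreserves = −$112B, Δdeposits = 0.
Δrequired reserves = 3% × 0 = 0.
Δexcess reserves = Δreserves − Δrequired = −$112B − (0) = -$112 billion.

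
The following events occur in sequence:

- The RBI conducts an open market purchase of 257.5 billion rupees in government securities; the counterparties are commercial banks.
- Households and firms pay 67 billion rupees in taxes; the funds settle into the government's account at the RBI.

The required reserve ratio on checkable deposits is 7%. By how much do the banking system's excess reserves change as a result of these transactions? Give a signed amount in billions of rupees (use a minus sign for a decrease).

+195.19 billion

OMO purchase (from banks) 257.5 billion rupees: reserves +257.5B, deposits 0.
Government account inflow 67 billion rupees: reserves −67B, deposits −67B.
Totals: Δreserves = +190.5B, Δdeposits = −67B.
Δrequired reserves = 7% × −67B = −4.69B.
Δexcess reserves = Δreserves − Δrequired = +190.5B − (−4.69B) = +195.19 billion.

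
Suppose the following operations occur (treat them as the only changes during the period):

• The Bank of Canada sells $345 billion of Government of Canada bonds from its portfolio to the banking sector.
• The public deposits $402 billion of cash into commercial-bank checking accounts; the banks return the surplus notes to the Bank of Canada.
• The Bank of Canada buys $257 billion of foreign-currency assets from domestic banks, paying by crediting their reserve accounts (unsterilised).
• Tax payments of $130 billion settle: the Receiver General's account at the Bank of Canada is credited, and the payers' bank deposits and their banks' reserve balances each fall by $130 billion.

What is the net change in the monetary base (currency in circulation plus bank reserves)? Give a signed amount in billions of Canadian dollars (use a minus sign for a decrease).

OMO sale (to banks) $345 billion: Bank of Canada balance sheet contracts → −$345B.
Currency deposit $402 billion: just a shift between currency and reserves — both are base money → 0.
FX purchase $257 billion: Bank of Canada balance sheet expands → +$257B.
Government account inflow $130 billion: reserves shift to a non-base liability → −$130B.
Net: −345 + 0 + 257 − 130 = -$218 billion.

-$218 billion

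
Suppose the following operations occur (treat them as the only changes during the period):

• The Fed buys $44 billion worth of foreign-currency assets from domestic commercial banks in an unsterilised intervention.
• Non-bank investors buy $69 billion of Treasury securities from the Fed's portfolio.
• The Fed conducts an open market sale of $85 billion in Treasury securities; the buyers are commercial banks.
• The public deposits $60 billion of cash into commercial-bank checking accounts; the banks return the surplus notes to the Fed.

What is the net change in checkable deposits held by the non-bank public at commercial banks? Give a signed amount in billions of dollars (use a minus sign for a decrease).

-$9 billion

FX purchase $44 billion: the counterparty is a bank, so public deposits are unchanged → 0.
Asset sale (to non-banks) $69 billion: non-bank counterparties' bank balances fall → −$69B.
OMO sale (to banks) $85 billion: the counterparty is a bank, so public deposits are unchanged → 0.
Currency deposit $60 billion: non-bank counterparties' bank balances rise → +$60B.
Net: 0 − 69 + 0 + 60 = -$9 billion.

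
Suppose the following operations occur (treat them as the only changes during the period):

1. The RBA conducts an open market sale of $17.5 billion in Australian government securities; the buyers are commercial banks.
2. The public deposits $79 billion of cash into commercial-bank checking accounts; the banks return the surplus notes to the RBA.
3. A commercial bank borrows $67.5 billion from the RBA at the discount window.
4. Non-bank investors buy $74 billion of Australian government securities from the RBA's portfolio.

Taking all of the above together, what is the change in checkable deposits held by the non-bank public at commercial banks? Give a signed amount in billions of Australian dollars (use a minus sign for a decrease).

+$5 billion

RBA balance sheet:
  Assets:      Securities −$91.5B, Loans to banks +$67.5B
  Liabilities: Bank reserves +$55B, Currency in circulation −$79B
Commercial banking system:
  Assets:      Reserves at CB +$55B, Securities +$17.5B
  Liabilities: Checkable deposits +$5B, Borrowings from CB +$67.5B
So the change in checkable deposits held by the non-bank public at commercial banks is +$5 billion.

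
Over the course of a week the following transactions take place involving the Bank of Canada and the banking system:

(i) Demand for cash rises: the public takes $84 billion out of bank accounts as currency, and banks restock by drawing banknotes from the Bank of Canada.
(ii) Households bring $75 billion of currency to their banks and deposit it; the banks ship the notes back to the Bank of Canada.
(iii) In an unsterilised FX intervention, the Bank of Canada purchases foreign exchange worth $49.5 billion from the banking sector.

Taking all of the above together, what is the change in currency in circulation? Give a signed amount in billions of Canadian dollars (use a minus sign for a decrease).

Bank of Canada balance sheet:
  Assets:      Foreign assets +$49.5B
  Liabilities: Bank reserves +$40.5B, Currency in circulation +$9B
Commercial banking system:
  Assets:      Reserves at CB +$40.5B, Foreign assets −$49.5B
  Liabilities: Checkable deposits −$9B
So the change in currency in circulation is +$9 billion.

+$9 billion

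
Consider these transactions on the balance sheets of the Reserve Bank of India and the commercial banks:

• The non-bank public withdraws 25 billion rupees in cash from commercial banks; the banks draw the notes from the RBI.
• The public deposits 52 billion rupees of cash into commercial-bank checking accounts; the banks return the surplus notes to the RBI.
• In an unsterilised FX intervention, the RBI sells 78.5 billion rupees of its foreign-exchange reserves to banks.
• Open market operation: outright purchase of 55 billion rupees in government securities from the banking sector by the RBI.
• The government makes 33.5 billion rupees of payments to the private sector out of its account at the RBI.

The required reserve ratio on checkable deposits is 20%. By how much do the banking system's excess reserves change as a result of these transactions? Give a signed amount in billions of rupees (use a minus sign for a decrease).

Currency withdrawal 25 billion rupees: reserves −25B, deposits −25B.
Currency deposit 52 billion rupees: reserves +52B, deposits +52B.
FX sale 78.5 billion rupees: reserves −78.5B, deposits 0.
OMO purchase (from banks) 55 billion rupees: reserves +55B, deposits 0.
Government spending 33.5 billion rupees: reserves +33.5B, deposits +33.5B.
Totals: Δreserves = +37B, Δdeposits = +60.5B.
Δrequired reserves = 20% × +60.5B = +12.1B.
Δexcess reserves = Δreserves − Δrequired = +37B − (+12.1B) = +24.9 billion.

+24.9 billion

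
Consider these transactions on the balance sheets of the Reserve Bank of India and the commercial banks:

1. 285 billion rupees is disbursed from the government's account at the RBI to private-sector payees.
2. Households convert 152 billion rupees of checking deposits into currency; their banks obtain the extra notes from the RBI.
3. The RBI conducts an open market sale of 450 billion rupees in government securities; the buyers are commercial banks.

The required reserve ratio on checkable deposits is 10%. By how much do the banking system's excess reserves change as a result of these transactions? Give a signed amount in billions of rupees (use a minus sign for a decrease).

-330.3 billion

Government spending 285 billion rupees: reserves +285B, deposits +285B.
Currency withdrawal 152 billion rupees: reserves −152B, deposits −152B.
OMO sale (to banks) 450 billion rupees: reserves −450B, deposits 0.
Totals: Δreserves = −317B, Δdeposits = +133B.
Δrequired reserves = 10% × +133B = +13.3B.
Δexcess reserves = Δreserves − Δrequired = −317B − (+13.3B) = -330.3 billion.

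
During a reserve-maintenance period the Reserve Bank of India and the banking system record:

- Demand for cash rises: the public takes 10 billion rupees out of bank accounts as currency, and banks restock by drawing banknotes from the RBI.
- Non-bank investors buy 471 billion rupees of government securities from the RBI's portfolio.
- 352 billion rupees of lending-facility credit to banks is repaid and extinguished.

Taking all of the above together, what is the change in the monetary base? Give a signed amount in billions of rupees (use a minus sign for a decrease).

RBI balance sheet:
  Assets:      Securities −471B, Loans to banks −352B
  Liabilities: Bank reserves −833B, Currency in circulation +10B
Commercial banking system:
  Assets:      Reserves at CB −833B
  Liabilities: Checkable deposits −481B, Borrowings from CB −352B
Monetary base = currency + reserves: +10B + (−833B) = -823 billion.

-823 billion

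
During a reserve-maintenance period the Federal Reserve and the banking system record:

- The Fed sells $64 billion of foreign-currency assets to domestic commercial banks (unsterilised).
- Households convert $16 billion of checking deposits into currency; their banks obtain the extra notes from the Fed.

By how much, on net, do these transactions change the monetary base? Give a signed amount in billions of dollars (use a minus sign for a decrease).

FX sale $64 billion: Fed balance sheet contracts → −$64B.
Currency withdrawal $16 billion: just a shift between currency and reserves — both are base money → 0.
Net: −64 + 0 = -$64 billion.

-$64 billion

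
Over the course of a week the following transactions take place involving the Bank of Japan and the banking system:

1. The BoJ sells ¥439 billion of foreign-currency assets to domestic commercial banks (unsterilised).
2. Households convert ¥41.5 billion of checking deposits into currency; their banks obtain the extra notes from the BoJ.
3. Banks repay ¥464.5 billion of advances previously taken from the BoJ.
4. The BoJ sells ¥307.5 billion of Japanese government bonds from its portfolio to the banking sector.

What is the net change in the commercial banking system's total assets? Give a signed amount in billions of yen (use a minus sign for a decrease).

BoJ balance sheet:
  Assets:      Securities −¥307.5B, Loans to banks −¥464.5B, Foreign assets −¥439B
  Liabilities: Bank reserves −¥1252.5B, Currency in circulation +¥41.5B
Commercial banking system:
  Assets:      Reserves at CB −¥1252.5B, Securities +¥307.5B, Foreign assets +¥439B
  Liabilities: Checkable deposits −¥41.5B, Borrowings from CB −¥464.5B
Change in total bank assets = -¥506 billion.

-¥506 billion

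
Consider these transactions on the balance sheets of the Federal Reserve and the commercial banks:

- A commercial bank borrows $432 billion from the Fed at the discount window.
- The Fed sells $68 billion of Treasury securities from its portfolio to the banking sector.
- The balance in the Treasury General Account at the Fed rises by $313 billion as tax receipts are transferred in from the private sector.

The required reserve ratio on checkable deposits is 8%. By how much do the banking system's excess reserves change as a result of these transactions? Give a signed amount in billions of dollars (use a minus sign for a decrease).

+$76.04 billion

Discount-window loan $432 billion: reserves +$432B, deposits 0.
OMO sale (to banks) $68 billion: reserves −$68B, deposits 0.
Government account inflow $313 billion: reserves −$313B, deposits −$313B.
Totals: Δreserves = +$51B, Δdeposits = −$313B.
Δrequired reserves = 8% × −$313B = −$25.04B.
Δexcess reserves = Δreserves − Δrequired = +$51B − (−$25.04B) = +$76.04 billion.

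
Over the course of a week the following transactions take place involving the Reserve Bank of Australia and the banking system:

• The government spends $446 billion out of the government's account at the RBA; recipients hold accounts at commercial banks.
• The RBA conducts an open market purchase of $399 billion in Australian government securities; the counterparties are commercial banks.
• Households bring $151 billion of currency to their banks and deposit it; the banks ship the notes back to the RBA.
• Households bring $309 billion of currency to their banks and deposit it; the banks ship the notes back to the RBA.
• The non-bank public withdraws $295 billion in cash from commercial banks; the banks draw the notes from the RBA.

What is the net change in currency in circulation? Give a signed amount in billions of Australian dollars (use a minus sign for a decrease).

Government spending $446 billion: no currency enters or leaves circulation → 0.
OMO purchase (from banks) $399 billion: no currency enters or leaves circulation → 0.
Currency deposit $151 billion: notes return to the central bank → −$151B.
Currency deposit $309 billion: notes return to the central bank → −$309B.
Currency withdrawal $295 billion: notes leave the central bank → +$295B.
Net: 0 + 0 − 151 − 309 + 295 = -$165 billion.

-$165 billion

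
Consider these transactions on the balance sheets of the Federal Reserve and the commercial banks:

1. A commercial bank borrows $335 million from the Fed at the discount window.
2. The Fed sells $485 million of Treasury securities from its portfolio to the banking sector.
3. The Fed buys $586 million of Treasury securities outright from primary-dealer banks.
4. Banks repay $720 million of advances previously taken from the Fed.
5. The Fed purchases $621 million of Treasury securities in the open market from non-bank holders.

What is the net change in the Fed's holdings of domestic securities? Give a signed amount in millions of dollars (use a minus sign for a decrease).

Discount-window loan $335 million: the Fed's securities portfolio is untouched → 0.
OMO sale (to banks) $485 million: securities removed from the Fed's portfolio → −$485M.
OMO purchase (from banks) $586 million: securities added to the Fed's portfolio → +$586M.
Discount-window repayment $720 million: the Fed's securities portfolio is untouched → 0.
Asset purchase (from non-banks) $621 million: securities added to the Fed's portfolio → +$621M.
Net: 0 − 485 + 586 + 0 + 621 = +$722 million.

+$722 million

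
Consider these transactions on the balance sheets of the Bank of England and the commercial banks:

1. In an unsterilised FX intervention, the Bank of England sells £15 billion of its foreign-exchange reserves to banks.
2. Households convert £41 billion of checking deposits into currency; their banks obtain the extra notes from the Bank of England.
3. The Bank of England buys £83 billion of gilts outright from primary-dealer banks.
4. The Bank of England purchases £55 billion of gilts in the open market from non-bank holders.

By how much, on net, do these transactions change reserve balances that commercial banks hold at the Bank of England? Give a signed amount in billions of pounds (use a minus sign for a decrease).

+£82 billion

Bank of England balance sheet:
  Assets:      Securities +£138B, Foreign assets −£15B
  Liabilities: Bank reserves +£82B, Currency in circulation +£41B
So the change in reserve balances that commercial banks hold at the Bank of England is +£82 billion.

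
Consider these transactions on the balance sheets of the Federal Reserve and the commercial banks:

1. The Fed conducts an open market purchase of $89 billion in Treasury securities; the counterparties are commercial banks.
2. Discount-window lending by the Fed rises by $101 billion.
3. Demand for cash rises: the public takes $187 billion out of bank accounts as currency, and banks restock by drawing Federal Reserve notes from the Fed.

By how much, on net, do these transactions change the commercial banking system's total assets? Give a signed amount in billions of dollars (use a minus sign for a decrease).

OMO purchase (from banks) $89 billion: just an asset swap on bank balance sheets → 0.
Discount-window loan $101 billion: bank balance sheets expand → +$101B.
Currency withdrawal $187 billion: bank balance sheets shrink → −$187B.
Net: 0 + 101 − 187 = -$86 billion.

-$86 billion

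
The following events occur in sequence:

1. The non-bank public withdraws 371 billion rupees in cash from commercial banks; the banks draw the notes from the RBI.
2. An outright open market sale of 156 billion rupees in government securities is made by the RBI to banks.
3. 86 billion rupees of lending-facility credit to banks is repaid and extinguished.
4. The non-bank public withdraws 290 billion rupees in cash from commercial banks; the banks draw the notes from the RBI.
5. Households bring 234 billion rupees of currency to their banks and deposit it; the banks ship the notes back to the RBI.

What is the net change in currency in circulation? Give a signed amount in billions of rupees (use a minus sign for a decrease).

Currency withdrawal 371 billion rupees: notes leave the central bank → +371B.
OMO sale (to banks) 156 billion rupees: no currency enters or leaves circulation → 0.
Discount-window repayment 86 billion rupees: no currency enters or leaves circulation → 0.
Currency withdrawal 290 billion rupees: notes leave the central bank → +290B.
Currency deposit 234 billion rupees: notes return to the central bank → −234B.
Net: 371 + 0 + 0 + 290 − 234 = +427 billion.

+427 billion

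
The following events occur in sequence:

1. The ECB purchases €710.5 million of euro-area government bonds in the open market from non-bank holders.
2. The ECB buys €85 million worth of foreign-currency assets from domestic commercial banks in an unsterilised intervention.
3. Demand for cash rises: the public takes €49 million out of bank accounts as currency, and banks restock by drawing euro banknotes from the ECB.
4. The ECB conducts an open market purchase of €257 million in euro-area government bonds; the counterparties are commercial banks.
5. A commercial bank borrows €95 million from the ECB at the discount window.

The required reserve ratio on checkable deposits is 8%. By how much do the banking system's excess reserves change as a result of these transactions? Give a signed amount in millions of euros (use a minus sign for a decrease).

Asset purchase (from non-banks) €710.5 million: reserves +€710.5M, deposits +€710.5M.
FX purchase €85 million: reserves +€85M, deposits 0.
Currency withdrawal €49 million: reserves −€49M, deposits −€49M.
OMO purchase (from banks) €257 million: reserves +€257M, deposits 0.
Discount-window loan €95 million: reserves +€95M, deposits 0.
Totals: Δreserves = +€1098.5M, Δdeposits = +€661.5M.
Δrequired reserves = 8% × +€661.5M = +€52.92M.
Δexcess reserves = Δreserves − Δrequired = +€1098.5M − (+€52.92M) = +€1045.58 million.

+€1045.58 million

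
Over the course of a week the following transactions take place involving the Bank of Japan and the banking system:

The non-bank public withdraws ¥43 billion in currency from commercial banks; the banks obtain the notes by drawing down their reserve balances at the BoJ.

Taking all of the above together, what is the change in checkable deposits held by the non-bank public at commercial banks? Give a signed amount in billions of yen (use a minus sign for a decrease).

BoJ balance sheet:
  Assets:      no change
  Liabilities: Bank reserves −¥43B, Currency in circulation +¥43B
Commercial banking system:
  Assets:      Reserves at CB −¥43B
  Liabilities: Checkable deposits −¥43B
So the change in checkable deposits held by the non-bank public at commercial banks is -¥43 billion.

-¥43 billion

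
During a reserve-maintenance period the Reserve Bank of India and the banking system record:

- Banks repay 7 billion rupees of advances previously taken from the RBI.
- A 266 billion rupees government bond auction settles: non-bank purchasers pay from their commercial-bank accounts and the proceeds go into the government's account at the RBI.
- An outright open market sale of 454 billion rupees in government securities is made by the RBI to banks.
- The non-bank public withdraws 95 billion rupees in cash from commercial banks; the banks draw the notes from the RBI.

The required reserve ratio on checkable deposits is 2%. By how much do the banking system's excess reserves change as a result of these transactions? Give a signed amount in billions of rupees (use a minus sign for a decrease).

-814.78 billion

Discount-window repayment 7 billion rupees: reserves −7B, deposits 0.
Government account inflow 266 billion rupees: reserves −266B, deposits −266B.
OMO sale (to banks) 454 billion rupees: reserves −454B, deposits 0.
Currency withdrawal 95 billion rupees: reserves −95B, deposits −95B.
Totals: Δreserves = −822B, Δdeposits = −361B.
Δrequired reserves = 2% × −361B = −7.22B.
Δexcess reserves = Δreserves − Δrequired = −822B − (−7.22B) = -814.78 billion.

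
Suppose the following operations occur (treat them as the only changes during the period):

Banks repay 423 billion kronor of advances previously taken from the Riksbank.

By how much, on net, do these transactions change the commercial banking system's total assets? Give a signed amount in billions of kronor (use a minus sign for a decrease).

Riksbank balance sheet:
  Assets:      Loans to banks −423B
  Liabilities: Bank reserves −423B
Commercial banking system:
  Assets:      Reserves at CB −423B
  Liabilities: Borrowings from CB −423B
Change in total bank assets = -423 billion.

-423 billion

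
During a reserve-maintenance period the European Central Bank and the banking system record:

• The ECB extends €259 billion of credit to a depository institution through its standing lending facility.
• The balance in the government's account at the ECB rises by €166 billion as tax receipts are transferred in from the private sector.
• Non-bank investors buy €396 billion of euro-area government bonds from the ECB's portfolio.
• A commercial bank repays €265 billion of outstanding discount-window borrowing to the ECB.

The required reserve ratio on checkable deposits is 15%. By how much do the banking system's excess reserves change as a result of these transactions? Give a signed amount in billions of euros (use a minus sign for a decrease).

Discount-window loan €259 billion: reserves +€259B, deposits 0.
Government account inflow €166 billion: reserves −€166B, deposits −€166B.
Asset sale (to non-banks) €396 billion: reserves −€396B, deposits −€396B.
Discount-window repayment €265 billion: reserves −€265B, deposits 0.
Totals: Δreserves = −€568B, Δdeposits = −€562B.
Δrequired reserves = 15% × −€562B = −€84.3B.
Δexcess reserves = Δreserves − Δrequired = −€568B − (−€84.3B) = -€483.7 billion.

-€483.7 billion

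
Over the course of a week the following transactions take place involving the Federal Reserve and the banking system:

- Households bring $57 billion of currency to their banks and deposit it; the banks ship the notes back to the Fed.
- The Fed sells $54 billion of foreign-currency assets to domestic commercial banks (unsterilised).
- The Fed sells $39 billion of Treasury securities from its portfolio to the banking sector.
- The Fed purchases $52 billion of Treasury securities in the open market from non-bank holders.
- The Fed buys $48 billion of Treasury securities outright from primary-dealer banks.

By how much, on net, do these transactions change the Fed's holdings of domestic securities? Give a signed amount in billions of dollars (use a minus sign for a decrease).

Currency deposit $57 billion: the Fed's securities portfolio is untouched → 0.
FX sale $54 billion: the Fed's securities portfolio is untouched → 0.
OMO sale (to banks) $39 billion: securities removed from the Fed's portfolio → −$39B.
Asset purchase (from non-banks) $52 billion: securities added to the Fed's portfolio → +$52B.
OMO purchase (from banks) $48 billion: securities added to the Fed's portfolio → +$48B.
Net: 0 + 0 − 39 + 52 + 48 = +$61 billion.

+$61 billion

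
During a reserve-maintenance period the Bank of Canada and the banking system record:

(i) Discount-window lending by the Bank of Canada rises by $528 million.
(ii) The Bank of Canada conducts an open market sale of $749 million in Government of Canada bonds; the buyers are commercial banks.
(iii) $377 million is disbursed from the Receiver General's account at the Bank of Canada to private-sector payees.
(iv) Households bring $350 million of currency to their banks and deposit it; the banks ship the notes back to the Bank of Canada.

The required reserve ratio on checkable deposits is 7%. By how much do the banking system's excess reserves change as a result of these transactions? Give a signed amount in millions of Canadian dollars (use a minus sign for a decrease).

+$455.11 million

Discount-window loan $528 million: reserves +$528M, deposits 0.
OMO sale (to banks) $749 million: reserves −$749M, deposits 0.
Government spending $377 million: reserves +$377M, deposits +$377M.
Currency deposit $350 million: reserves +$350M, deposits +$350M.
Totals: Δreserves = +$506M, Δdeposits = +$727M.
Δrequired reserves = 7% × +$727M = +$50.89M.
Δexcess reserves = Δreserves − Δrequired = +$506M − (+$50.89M) = +$455.11 million.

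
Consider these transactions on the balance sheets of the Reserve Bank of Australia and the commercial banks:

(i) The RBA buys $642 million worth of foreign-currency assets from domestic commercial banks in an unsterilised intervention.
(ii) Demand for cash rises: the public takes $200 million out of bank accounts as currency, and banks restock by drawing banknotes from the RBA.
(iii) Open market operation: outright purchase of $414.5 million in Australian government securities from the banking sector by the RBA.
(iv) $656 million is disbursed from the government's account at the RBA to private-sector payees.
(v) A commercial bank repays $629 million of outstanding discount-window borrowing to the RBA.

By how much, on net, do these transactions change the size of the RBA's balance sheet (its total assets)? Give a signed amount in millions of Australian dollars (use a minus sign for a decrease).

FX purchase $642 million: an RBA asset is acquired → +$642M.
Currency withdrawal $200 million: only the composition of liabilities changes → 0.
OMO purchase (from banks) $414.5 million: an RBA asset is acquired → +$414.5M.
Government spending $656 million: only the composition of liabilities changes → 0.
Discount-window repayment $629 million: an RBA asset is shed → −$629M.
Net: 642 + 0 + 414.5 + 0 − 629 = +$427.5 million.

+$427.5 million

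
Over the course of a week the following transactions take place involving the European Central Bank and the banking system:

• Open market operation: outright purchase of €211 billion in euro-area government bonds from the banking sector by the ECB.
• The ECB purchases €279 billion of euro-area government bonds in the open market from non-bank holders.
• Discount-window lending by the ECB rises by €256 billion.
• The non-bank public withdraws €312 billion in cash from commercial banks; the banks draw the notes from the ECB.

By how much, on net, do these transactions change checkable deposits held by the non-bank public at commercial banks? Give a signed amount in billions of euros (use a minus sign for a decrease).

ECB balance sheet:
  Assets:      Securities +€490B, Loans to banks +€256B
  Liabilities: Bank reserves +€434B, Currency in circulation +€312B
Commercial banking system:
  Assets:      Reserves at CB +€434B, Securities −€211B
  Liabilities: Checkable deposits −€33B, Borrowings from CB +€256B
So the change in checkable deposits held by the non-bank public at commercial banks is -€33 billion.

-€33 billion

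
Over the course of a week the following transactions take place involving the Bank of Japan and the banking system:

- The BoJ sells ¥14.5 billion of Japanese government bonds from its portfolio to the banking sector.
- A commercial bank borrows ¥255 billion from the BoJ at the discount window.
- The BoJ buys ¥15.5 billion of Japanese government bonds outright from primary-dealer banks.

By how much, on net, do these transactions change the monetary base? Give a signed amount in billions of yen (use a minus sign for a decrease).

+¥256 billion

OMO sale (to banks) ¥14.5 billion: BoJ balance sheet contracts → −¥14.5B.
Discount-window loan ¥255 billion: BoJ balance sheet expands → +¥255B.
OMO purchase (from banks) ¥15.5 billion: BoJ balance sheet expands → +¥15.5B.
Net: −14.5 + 255 + 15.5 = +¥256 billion.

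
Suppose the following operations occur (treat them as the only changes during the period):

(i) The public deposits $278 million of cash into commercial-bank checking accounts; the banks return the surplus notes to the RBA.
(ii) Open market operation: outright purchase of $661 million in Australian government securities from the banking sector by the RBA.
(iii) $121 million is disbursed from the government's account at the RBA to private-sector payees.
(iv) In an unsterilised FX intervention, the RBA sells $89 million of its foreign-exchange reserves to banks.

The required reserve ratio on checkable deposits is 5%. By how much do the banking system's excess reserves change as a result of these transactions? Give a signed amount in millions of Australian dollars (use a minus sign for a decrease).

Currency deposit $278 million: reserves +$278M, deposits +$278M.
OMO purchase (from banks) $661 million: reserves +$661M, deposits 0.
Government spending $121 million: reserves +$121M, deposits +$121M.
FX sale $89 million: reserves −$89M, deposits 0.
Totals: Δreserves = +$971M, Δdeposits = +$399M.
Δrequired reserves = 5% × +$399M = +$19.95M.
Δexcess reserves = Δreserves − Δrequired = +$971M − (+$19.95M) = +$951.05 million.

+$951.05 million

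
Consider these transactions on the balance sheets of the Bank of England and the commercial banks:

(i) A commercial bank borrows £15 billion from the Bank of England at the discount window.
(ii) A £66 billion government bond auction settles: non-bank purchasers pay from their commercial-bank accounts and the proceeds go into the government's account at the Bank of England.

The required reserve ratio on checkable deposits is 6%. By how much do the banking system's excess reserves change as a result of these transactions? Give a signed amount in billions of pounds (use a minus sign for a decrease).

-£47.04 billion

Discount-window loan £15 billion: reserves +£15B, deposits 0.
Government account inflow £66 billion: reserves −£66B, deposits −£66B.
Totals: Δreserves = −£51B, Δdeposits = −£66B.
Δrequired reserves = 6% × −£66B = −£3.96B.
Δexcess reserves = Δreserves − Δrequired = −£51B − (−£3.96B) = -£47.04 billion.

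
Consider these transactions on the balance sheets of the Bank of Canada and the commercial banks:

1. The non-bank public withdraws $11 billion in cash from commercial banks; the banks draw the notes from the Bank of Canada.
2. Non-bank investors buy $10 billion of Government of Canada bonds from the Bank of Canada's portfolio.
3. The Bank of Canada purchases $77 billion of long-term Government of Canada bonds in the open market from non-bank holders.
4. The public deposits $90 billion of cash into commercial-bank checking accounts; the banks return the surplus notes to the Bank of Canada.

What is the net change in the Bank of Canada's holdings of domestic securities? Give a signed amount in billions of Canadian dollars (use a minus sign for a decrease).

Bank of Canada balance sheet:
  Assets:      Securities +$67B
  Liabilities: Bank reserves +$146B, Currency in circulation −$79B
So the change in the Bank of Canada's holdings of domestic securities is +$67 billion.

+$67 billion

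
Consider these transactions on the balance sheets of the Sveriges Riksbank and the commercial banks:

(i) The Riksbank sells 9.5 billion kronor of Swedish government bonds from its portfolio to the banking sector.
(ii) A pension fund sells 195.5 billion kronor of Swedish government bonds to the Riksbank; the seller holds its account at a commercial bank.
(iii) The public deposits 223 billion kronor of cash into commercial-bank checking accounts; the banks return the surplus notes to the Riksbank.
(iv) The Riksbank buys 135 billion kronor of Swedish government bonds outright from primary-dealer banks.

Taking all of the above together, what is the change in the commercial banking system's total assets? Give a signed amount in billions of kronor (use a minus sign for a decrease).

Riksbank balance sheet:
  Assets:      Securities +321B
  Liabilities: Bank reserves +544B, Currency in circulation −223B
Commercial banking system:
  Assets:      Reserves at CB +544B, Securities −125.5B
  Liabilities: Checkable deposits +418.5B
Change in total bank assets = +418.5 billion.

+418.5 billion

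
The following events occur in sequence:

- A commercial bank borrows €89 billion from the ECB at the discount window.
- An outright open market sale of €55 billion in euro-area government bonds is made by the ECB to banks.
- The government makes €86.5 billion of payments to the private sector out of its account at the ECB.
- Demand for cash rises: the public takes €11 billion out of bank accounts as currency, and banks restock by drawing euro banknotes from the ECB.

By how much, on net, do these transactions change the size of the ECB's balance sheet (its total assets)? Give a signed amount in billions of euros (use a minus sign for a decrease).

ECB balance sheet:
  Assets:      Securities −€55B, Loans to banks +€89B
  Liabilities: Bank reserves +€109.5B, Currency in circulation +€11B, Government deposits −€86.5B
Commercial banking system:
  Assets:      Reserves at CB +€109.5B, Securities +€55B
  Liabilities: Checkable deposits +€75.5B, Borrowings from CB +€89B
Change in total ECB assets = +€34 billion.

+€34 billion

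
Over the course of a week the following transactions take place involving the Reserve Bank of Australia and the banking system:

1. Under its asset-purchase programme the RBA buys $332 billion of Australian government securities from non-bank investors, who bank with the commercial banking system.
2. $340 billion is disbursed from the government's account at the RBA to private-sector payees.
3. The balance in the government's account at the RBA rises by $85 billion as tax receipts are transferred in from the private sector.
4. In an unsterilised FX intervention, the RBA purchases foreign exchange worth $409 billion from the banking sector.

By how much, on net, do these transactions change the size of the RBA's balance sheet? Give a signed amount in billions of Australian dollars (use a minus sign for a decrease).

RBA balance sheet:
  Assets:      Securities +$332B, Foreign assets +$409B
  Liabilities: Bank reserves +$996B, Government deposits −$255B
Commercial banking system:
  Assets:      Reserves at CB +$996B, Foreign assets −$409B
  Liabilities: Checkable deposits +$587B
Change in total RBA assets = +$741 billion.

+$741 billion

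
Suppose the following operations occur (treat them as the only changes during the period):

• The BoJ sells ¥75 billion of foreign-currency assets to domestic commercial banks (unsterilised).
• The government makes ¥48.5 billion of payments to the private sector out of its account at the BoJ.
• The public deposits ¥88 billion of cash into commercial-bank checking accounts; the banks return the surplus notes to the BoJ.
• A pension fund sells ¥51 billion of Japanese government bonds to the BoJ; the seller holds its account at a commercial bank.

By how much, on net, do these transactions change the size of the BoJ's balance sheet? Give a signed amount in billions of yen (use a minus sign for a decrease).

-¥24 billion

BoJ balance sheet:
  Assets:      Securities +¥51B, Foreign assets −¥75B
  Liabilities: Bank reserves +¥112.5B, Currency in circulation −¥88B, Government deposits −¥48.5B
Change in total BoJ assets = -¥24 billion.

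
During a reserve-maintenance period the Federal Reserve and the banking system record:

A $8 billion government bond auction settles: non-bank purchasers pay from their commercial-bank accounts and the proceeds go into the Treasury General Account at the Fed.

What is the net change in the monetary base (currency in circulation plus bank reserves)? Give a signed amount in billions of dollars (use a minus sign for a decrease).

-$8 billion

Fed balance sheet:
  Assets:      no change
  Liabilities: Bank reserves −$8B, Government deposits +$8B
Monetary base = currency + reserves: 0 + (−$8B) = -$8 billion.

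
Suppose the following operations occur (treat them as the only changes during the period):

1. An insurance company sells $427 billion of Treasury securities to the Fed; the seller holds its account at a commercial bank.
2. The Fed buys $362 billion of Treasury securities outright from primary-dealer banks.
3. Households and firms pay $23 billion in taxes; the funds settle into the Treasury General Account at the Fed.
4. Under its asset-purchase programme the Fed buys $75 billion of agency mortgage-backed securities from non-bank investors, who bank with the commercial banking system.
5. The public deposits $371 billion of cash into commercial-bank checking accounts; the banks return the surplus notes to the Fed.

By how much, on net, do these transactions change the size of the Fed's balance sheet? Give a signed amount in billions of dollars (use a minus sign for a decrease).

+$864 billion

Asset purchase (from non-banks) $427 billion: a Fed asset is acquired → +$427B.
OMO purchase (from banks) $362 billion: a Fed asset is acquired → +$362B.
Government account inflow $23 billion: only the composition of liabilities changes → 0.
Asset purchase (from non-banks) $75 billion: a Fed asset is acquired → +$75B.
Currency deposit $371 billion: only the composition of liabilities changes → 0.
Net: 427 + 362 + 0 + 75 + 0 = +$864 billion.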